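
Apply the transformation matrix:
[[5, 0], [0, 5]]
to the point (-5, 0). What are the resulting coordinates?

Matrix multiplication:
[[5, 0], [0, 5]] × [-5, 0]ᵀ
= [(5)(-5) + (0)(0), (0)(-5) + (5)(0)]ᵀ
= [-25, 0]ᵀ
Result: (-25, 0)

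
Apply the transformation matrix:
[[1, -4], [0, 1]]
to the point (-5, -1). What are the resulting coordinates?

Matrix multiplication:
[[1, -4], [0, 1]] × [-5, -1]ᵀ
= [(1)(-5) + (-4)(-1), (0)(-5) + (1)(-1)]ᵀ
= [-1, -1]ᵀ
Result: (-1, -1)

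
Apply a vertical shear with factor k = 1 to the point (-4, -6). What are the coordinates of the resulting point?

Shear matrix for vertical shear with factor k = 1:
[[1, 0], [1, 1]]
Result: (-4, -6) → (-4, -10)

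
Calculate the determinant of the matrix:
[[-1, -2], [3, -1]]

For a 2×2 matrix [[a, b], [c, d]], det = ad - bc
det = (-1)(-1) - (-2)(3) = 1 - -6 = 7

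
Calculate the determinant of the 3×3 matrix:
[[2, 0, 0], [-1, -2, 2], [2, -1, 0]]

Expansion along first row:
det = 2·det([[-2,2],[-1,0]]) - 0·det([[-1,2],[2,0]]) + 0·det([[-1,-2],[2,-1]])
    = 2·(-2·0 - 2·-1) - 0·(-1·0 - 2·2) + 0·(-1·-1 - -2·2)
    = 2·2 - 0·-4 + 0·5
    = 4 + 0 + 0 = 4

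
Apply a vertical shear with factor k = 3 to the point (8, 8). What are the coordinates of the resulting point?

Shear matrix for vertical shear with factor k = 3:
[[1, 0], [3, 1]]
Result: (8, 8) → (8, 32)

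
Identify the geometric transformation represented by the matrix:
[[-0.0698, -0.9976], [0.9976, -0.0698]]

This matrix represents: rotation by 94° counterclockwise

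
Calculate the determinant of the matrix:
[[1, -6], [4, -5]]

For a 2×2 matrix [[a, b], [c, d]], det = ad - bc
det = (1)(-5) - (-6)(4) = -5 - -24 = 19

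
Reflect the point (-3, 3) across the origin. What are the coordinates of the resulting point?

Reflection across origin: (-3, 3) → (3, -3)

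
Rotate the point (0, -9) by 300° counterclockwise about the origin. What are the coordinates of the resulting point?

Rotation matrix for 300°: [[cos 300°, -sin 300°], [sin 300°, cos 300°]] ≈ [[0.500000, 0.866025], [-0.866025, 0.500000]]
[[0.500000, 0.866025], [-0.866025, 0.500000]] × [0, -9]ᵀ ≈ [-7.7942, -4.5000]ᵀ
Result: (-7.7942, -4.5000)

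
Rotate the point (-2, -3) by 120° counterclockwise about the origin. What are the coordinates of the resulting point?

Rotation matrix for 120°: [[cos 120°, -sin 120°], [sin 120°, cos 120°]] ≈ [[-0.500000, -0.866025], [0.866025, -0.500000]]
[[-0.500000, -0.866025], [0.866025, -0.500000]] × [-2, -3]ᵀ ≈ [3.5981, -0.2321]ᵀ
Result: (3.5981, -0.2321)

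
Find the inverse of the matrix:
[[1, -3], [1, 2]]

For [[a,b],[c,d]], inverse = (1/det)·[[d,-b],[-c,a]]
det = (1)(2) - (-3)(1) = 2 - -3 = 5
Inverse = (1/5)·[[2, 3], [-1, 1]]
= [[2/5, 3/5], [-1/5, 1/5]]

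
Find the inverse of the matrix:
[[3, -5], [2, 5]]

For [[a,b],[c,d]], inverse = (1/det)·[[d,-b],[-c,a]]
det = (3)(5) - (-5)(2) = 15 - -10 = 25
Inverse = (1/25)·[[5, 5], [-2, 3]]
= [[1/5, 1/5], [-2/25, 3/25]]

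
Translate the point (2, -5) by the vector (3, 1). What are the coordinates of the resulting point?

Translation by (3, 1) (homogeneous matrix [[1, 0, 3], [0, 1, 1], [0, 0, 1]]):
x' = 2 + 3 = 5
y' = -5 + 1 = -4
Result: (5, -4)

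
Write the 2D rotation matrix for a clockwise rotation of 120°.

Rotation matrix formula: [[cos θ, -sin θ], [sin θ, cos θ]]
A clockwise rotation by 120° is equivalent to a counterclockwise rotation by -120°.
For θ = -120°:
cos(-120°) = -1/2
sin(-120°) = -√3/2
Result: [[-1/2, √3/2], [-√3/2, -1/2]]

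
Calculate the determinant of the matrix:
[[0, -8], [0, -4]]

For a 2×2 matrix [[a, b], [c, d]], det = ad - bc
det = (0)(-4) - (-8)(0) = 0 - 0 = 0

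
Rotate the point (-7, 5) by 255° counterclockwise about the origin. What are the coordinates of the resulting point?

Rotation matrix for 255°: [[cos 255°, -sin 255°], [sin 255°, cos 255°]] ≈ [[-0.258819, 0.965926], [-0.965926, -0.258819]]
[[-0.258819, 0.965926], [-0.965926, -0.258819]] × [-7, 5]ᵀ ≈ [6.6414, 5.4674]ᵀ
Result: (6.6414, 5.4674)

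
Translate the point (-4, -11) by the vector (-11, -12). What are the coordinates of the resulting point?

Translation by (-11, -12) (homogeneous matrix [[1, 0, -11], [0, 1, -12], [0, 0, 1]]):
x' = -4 + -11 = -15
y' = -11 + -12 = -23
Result: (-15, -23)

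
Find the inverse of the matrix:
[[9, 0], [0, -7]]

For [[a,b],[c,d]], inverse = (1/det)·[[d,-b],[-c,a]]
det = (9)(-7) - (0)(0) = -63 - 0 = -63
Inverse = (1/-63)·[[-7, 0], [0, 9]]
= [[1/9, 0], [0, -1/7]]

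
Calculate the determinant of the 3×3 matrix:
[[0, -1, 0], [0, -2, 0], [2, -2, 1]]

Expansion along first row:
det = 0·det([[-2,0],[-2,1]]) - -1·det([[0,0],[2,1]]) + 0·det([[0,-2],[2,-2]])
    = 0·(-2·1 - 0·-2) - -1·(0·1 - 0·2) + 0·(0·-2 - -2·2)
    = 0·-2 - -1·0 + 0·4
    = 0 + 0 + 0 = 0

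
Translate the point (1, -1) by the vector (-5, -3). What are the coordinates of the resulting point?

Translation by (-5, -3) (homogeneous matrix [[1, 0, -5], [0, 1, -3], [0, 0, 1]]):
x' = 1 + -5 = -4
y' = -1 + -3 = -4
Result: (-4, -4)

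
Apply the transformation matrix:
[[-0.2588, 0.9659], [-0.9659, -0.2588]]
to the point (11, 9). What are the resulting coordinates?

Matrix multiplication:
[[-0.2588, 0.9659], [-0.9659, -0.2588]] × [11, 9]ᵀ
= [(-0.2588)(11) + (0.9659)(9), (-0.9659)(11) + (-0.2588)(9)]ᵀ
= [5.8463, -12.9541]ᵀ
Result: (5.8463, -12.9541)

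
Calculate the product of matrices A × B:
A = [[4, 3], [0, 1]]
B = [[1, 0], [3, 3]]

Matrix multiplication:
C[0][0] = 4×1 + 3×3 = 13
C[0][1] = 4×0 + 3×3 = 9
C[1][0] = 0×1 + 1×3 = 3
C[1][1] = 0×0 + 1×3 = 3
Result: [[13, 9], [3, 3]]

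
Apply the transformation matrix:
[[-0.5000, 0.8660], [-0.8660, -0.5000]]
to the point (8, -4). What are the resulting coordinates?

Matrix multiplication:
[[-0.5000, 0.8660], [-0.8660, -0.5000]] × [8, -4]ᵀ
= [(-0.5000)(8) + (0.8660)(-4), (-0.8660)(8) + (-0.5000)(-4)]ᵀ
= [-7.4640, -4.9280]ᵀ
Result: (-7.4640, -4.9280)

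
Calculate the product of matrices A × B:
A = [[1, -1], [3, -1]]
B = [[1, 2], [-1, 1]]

Matrix multiplication:
C[0][0] = 1×1 + -1×-1 = 2
C[0][1] = 1×2 + -1×1 = 1
C[1][0] = 3×1 + -1×-1 = 4
C[1][1] = 3×2 + -1×1 = 5
Result: [[2, 1], [4, 5]]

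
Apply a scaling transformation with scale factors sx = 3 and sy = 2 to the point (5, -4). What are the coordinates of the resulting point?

Scaling matrix:
[[3, 0], [0, 2]]
Result: (5 × 3, -4 × 2) = (15, -8)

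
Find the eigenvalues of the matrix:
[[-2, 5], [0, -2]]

Characteristic equation: det(A - λI) = 0
λ² - (trace)λ + (det) = 0
trace = -2 + -2 = -4, det = (-2)(-2) - (5)(0) = 4
λ² - (-4)λ + (4) = 0
λ = (-4 ± √((-4)² - 4·(4))) / 2 = (-4 ± √0) / 2
Solving: λ = -2, -2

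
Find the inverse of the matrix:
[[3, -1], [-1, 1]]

For [[a,b],[c,d]], inverse = (1/det)·[[d,-b],[-c,a]]
det = (3)(1) - (-1)(-1) = 3 - 1 = 2
Inverse = (1/2)·[[1, 1], [1, 3]]
= [[1/2, 1/2], [1/2, 3/2]]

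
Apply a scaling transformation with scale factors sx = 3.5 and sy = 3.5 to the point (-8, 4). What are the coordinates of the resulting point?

Scaling matrix:
[[3.50, 0], [0, 3.50]]
Result: (-8 × 3.5, 4 × 3.5) = (-28, 14)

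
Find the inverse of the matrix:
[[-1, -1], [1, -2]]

For [[a,b],[c,d]], inverse = (1/det)·[[d,-b],[-c,a]]
det = (-1)(-2) - (-1)(1) = 2 - -1 = 3
Inverse = (1/3)·[[-2, 1], [-1, -1]]
= [[-2/3, 1/3], [-1/3, -1/3]]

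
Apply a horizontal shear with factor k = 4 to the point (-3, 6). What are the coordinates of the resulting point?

Shear matrix for horizontal shear with factor k = 4:
[[1, 4], [0, 1]]
Result: (-3, 6) → (21, 6)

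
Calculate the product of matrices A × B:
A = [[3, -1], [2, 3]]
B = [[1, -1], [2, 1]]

Matrix multiplication:
C[0][0] = 3×1 + -1×2 = 1
C[0][1] = 3×-1 + -1×1 = -4
C[1][0] = 2×1 + 3×2 = 8
C[1][1] = 2×-1 + 3×1 = 1
Result: [[1, -4], [8, 1]]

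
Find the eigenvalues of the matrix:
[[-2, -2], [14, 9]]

Characteristic equation: det(A - λI) = 0
λ² - (trace)λ + (det) = 0
trace = -2 + 9 = 7, det = (-2)(9) - (-2)(14) = 10
λ² - (7)λ + (10) = 0
λ = (7 ± √((7)² - 4·(10))) / 2 = (7 ± √9) / 2
Solving: λ = 2, 5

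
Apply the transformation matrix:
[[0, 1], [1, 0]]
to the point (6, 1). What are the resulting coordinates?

Matrix multiplication:
[[0, 1], [1, 0]] × [6, 1]ᵀ
= [(0)(6) + (1)(1), (1)(6) + (0)(1)]ᵀ
= [1, 6]ᵀ
Result: (1, 6)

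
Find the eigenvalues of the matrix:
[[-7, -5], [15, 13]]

Characteristic equation: det(A - λI) = 0
λ² - (trace)λ + (det) = 0
trace = -7 + 13 = 6, det = (-7)(13) - (-5)(15) = -16
λ² - (6)λ + (-16) = 0
λ = (6 ± √((6)² - 4·(-16))) / 2 = (6 ± √100) / 2
Solving: λ = -2, 8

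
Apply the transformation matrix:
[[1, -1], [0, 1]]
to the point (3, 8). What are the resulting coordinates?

Matrix multiplication:
[[1, -1], [0, 1]] × [3, 8]ᵀ
= [(1)(3) + (-1)(8), (0)(3) + (1)(8)]ᵀ
= [-5, 8]ᵀ
Result: (-5, 8)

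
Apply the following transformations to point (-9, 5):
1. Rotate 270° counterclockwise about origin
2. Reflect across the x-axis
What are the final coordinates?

Step 1: Rotate 270° → (5, 9)
Step 2: Reflect across x-axis → (5, -9)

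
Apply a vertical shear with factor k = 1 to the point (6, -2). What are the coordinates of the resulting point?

Shear matrix for vertical shear with factor k = 1:
[[1, 0], [1, 1]]
Result: (6, -2) → (6, 4)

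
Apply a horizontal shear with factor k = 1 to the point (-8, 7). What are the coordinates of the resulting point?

Shear matrix for horizontal shear with factor k = 1:
[[1, 1], [0, 1]]
Result: (-8, 7) → (-1, 7)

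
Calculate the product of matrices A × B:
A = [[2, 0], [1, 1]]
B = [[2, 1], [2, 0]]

Matrix multiplication:
C[0][0] = 2×2 + 0×2 = 4
C[0][1] = 2×1 + 0×0 = 2
C[1][0] = 1×2 + 1×2 = 4
C[1][1] = 1×1 + 1×0 = 1
Result: [[4, 2], [4, 1]]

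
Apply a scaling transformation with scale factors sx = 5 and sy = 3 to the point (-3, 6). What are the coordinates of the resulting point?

Scaling matrix:
[[5, 0], [0, 3]]
Result: (-3 × 5, 6 × 3) = (-15, 18)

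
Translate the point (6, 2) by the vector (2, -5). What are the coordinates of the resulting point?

Translation by (2, -5) (homogeneous matrix [[1, 0, 2], [0, 1, -5], [0, 0, 1]]):
x' = 6 + 2 = 8
y' = 2 + -5 = -3
Result: (8, -3)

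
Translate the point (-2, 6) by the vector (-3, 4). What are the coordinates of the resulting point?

Translation by (-3, 4) (homogeneous matrix [[1, 0, -3], [0, 1, 4], [0, 0, 1]]):
x' = -2 + -3 = -5
y' = 6 + 4 = 10
Result: (-5, 10)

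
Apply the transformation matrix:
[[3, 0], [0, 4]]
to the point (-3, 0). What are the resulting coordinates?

Matrix multiplication:
[[3, 0], [0, 4]] × [-3, 0]ᵀ
= [(3)(-3) + (0)(0), (0)(-3) + (4)(0)]ᵀ
= [-9, 0]ᵀ
Result: (-9, 0)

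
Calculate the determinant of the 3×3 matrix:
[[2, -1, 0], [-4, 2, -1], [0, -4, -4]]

Expansion along first row:
det = 2·det([[2,-1],[-4,-4]]) - -1·det([[-4,-1],[0,-4]]) + 0·det([[-4,2],[0,-4]])
    = 2·(2·-4 - -1·-4) - -1·(-4·-4 - -1·0) + 0·(-4·-4 - 2·0)
    = 2·-12 - -1·16 + 0·16
    = -24 + 16 + 0 = -8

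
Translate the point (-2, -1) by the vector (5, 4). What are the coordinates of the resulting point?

Translation by (5, 4) (homogeneous matrix [[1, 0, 5], [0, 1, 4], [0, 0, 1]]):
x' = -2 + 5 = 3
y' = -1 + 4 = 3
Result: (3, 3)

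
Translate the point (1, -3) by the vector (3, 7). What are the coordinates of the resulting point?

Translation by (3, 7) (homogeneous matrix [[1, 0, 3], [0, 1, 7], [0, 0, 1]]):
x' = 1 + 3 = 4
y' = -3 + 7 = 4
Result: (4, 4)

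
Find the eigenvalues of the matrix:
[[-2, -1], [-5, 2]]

Characteristic equation: det(A - λI) = 0
λ² - (trace)λ + (det) = 0
trace = -2 + 2 = 0, det = (-2)(2) - (-1)(-5) = -9
λ² - (0)λ + (-9) = 0
λ = (0 ± √((0)² - 4·(-9))) / 2 = (0 ± √36) / 2
Solving: λ = -3, 3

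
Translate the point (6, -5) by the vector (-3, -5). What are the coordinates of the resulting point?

Translation by (-3, -5) (homogeneous matrix [[1, 0, -3], [0, 1, -5], [0, 0, 1]]):
x' = 6 + -3 = 3
y' = -5 + -5 = -10
Result: (3, -10)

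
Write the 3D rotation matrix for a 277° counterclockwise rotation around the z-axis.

Rotation matrix for counterclockwise 277° around z-axis:
cos(277°) = 0.1219, sin(277°) = -0.9925
Result: [[0.1219, 0.9925, 0], [-0.9925, 0.1219, 0], [0, 0, 1]]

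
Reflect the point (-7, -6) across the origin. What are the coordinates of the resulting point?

Reflection across origin: (-7, -6) → (7, 6)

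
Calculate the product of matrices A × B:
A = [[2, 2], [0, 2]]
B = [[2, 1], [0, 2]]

Matrix multiplication:
C[0][0] = 2×2 + 2×0 = 4
C[0][1] = 2×1 + 2×2 = 6
C[1][0] = 0×2 + 2×0 = 0
C[1][1] = 0×1 + 2×2 = 4
Result: [[4, 6], [0, 4]]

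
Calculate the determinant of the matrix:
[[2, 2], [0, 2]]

For a 2×2 matrix [[a, b], [c, d]], det = ad - bc
det = (2)(2) - (2)(0) = 4 - 0 = 4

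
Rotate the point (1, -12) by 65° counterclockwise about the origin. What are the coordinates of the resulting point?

Rotation matrix for 65°: [[cos 65°, -sin 65°], [sin 65°, cos 65°]] ≈ [[0.422618, -0.906308], [0.906308, 0.422618]]
[[0.422618, -0.906308], [0.906308, 0.422618]] × [1, -12]ᵀ ≈ [11.2983, -4.1651]ᵀ
Result: (11.2983, -4.1651)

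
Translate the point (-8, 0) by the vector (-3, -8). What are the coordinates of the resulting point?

Translation by (-3, -8) (homogeneous matrix [[1, 0, -3], [0, 1, -8], [0, 0, 1]]):
x' = -8 + -3 = -11
y' = 0 + -8 = -8
Result: (-11, -8)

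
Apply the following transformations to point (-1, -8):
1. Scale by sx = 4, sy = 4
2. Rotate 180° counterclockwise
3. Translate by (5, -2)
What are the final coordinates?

Step 1: Scale → (-4, -32)
Step 2: Rotate 180° → (4, 32)
Step 3: Translate → (9, 30)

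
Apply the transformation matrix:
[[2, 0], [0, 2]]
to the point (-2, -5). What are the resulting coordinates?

Matrix multiplication:
[[2, 0], [0, 2]] × [-2, -5]ᵀ
= [(2)(-2) + (0)(-5), (0)(-2) + (2)(-5)]ᵀ
= [-4, -10]ᵀ
Result: (-4, -10)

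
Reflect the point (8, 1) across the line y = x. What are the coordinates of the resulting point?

Reflection across line y = x: (8, 1) → (1, 8)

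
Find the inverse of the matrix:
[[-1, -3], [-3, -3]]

For [[a,b],[c,d]], inverse = (1/det)·[[d,-b],[-c,a]]
det = (-1)(-3) - (-3)(-3) = 3 - 9 = -6
Inverse = (1/-6)·[[-3, 3], [3, -1]]
= [[1/2, -1/2], [-1/2, 1/6]]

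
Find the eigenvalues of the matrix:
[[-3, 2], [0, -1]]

Characteristic equation: det(A - λI) = 0
λ² - (trace)λ + (det) = 0
trace = -3 + -1 = -4, det = (-3)(-1) - (2)(0) = 3
λ² - (-4)λ + (3) = 0
λ = (-4 ± √((-4)² - 4·(3))) / 2 = (-4 ± √4) / 2
Solving: λ = -3, -1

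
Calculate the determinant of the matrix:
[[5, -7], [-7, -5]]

For a 2×2 matrix [[a, b], [c, d]], det = ad - bc
det = (5)(-5) - (-7)(-7) = -25 - 49 = -74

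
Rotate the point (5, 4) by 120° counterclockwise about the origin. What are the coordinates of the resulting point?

Rotation matrix for 120°: [[cos 120°, -sin 120°], [sin 120°, cos 120°]] ≈ [[-0.500000, -0.866025], [0.866025, -0.500000]]
[[-0.500000, -0.866025], [0.866025, -0.500000]] × [5, 4]ᵀ ≈ [-5.9641, 2.3301]ᵀ
Result: (-5.9641, 2.3301)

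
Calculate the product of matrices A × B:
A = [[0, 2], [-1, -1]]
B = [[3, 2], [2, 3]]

Matrix multiplication:
C[0][0] = 0×3 + 2×2 = 4
C[0][1] = 0×2 + 2×3 = 6
C[1][0] = -1×3 + -1×2 = -5
C[1][1] = -1×2 + -1×3 = -5
Result: [[4, 6], [-5, -5]]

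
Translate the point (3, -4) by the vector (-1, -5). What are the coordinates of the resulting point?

Translation by (-1, -5) (homogeneous matrix [[1, 0, -1], [0, 1, -5], [0, 0, 1]]):
x' = 3 + -1 = 2
y' = -4 + -5 = -9
Result: (2, -9)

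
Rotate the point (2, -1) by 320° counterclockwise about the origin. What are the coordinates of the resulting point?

Rotation matrix for 320°: [[cos 320°, -sin 320°], [sin 320°, cos 320°]] ≈ [[0.766044, 0.642788], [-0.642788, 0.766044]]
[[0.766044, 0.642788], [-0.642788, 0.766044]] × [2, -1]ᵀ ≈ [0.8893, -2.0516]ᵀ
Result: (0.8893, -2.0516)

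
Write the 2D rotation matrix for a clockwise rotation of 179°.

Rotation matrix formula: [[cos θ, -sin θ], [sin θ, cos θ]]
A clockwise rotation by 179° is equivalent to a counterclockwise rotation by -179°.
For θ = -179°:
cos(-179°) = -0.9998
sin(-179°) = -0.0175
Result: [[-0.9998, 0.0175], [-0.0175, -0.9998]]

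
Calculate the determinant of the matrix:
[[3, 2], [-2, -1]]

For a 2×2 matrix [[a, b], [c, d]], det = ad - bc
det = (3)(-1) - (2)(-2) = -3 - -4 = 1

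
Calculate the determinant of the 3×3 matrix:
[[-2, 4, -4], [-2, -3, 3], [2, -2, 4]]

Expansion along first row:
det = -2·det([[-3,3],[-2,4]]) - 4·det([[-2,3],[2,4]]) + -4·det([[-2,-3],[2,-2]])
    = -2·(-3·4 - 3·-2) - 4·(-2·4 - 3·2) + -4·(-2·-2 - -3·2)
    = -2·-6 - 4·-14 + -4·10
    = 12 + 56 + -40 = 28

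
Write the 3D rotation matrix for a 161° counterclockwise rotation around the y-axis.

Rotation matrix for counterclockwise 161° around y-axis:
cos(161°) = -0.9455, sin(161°) = 0.3256
Result: [[-0.9455, 0, 0.3256], [0, 1, 0], [-0.3256, 0, -0.9455]]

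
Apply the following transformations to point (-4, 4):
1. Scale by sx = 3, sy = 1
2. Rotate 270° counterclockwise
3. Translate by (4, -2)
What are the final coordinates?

Step 1: Scale → (-12, 4)
Step 2: Rotate 270° → (4, 12)
Step 3: Translate → (8, 10)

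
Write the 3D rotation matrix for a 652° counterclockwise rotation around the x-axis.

Rotation matrix for counterclockwise 652° around x-axis:
cos(652°) = 0.3746, sin(652°) = -0.9272
Result: [[1, 0, 0], [0, 0.3746, 0.9272], [0, -0.9272, 0.3746]]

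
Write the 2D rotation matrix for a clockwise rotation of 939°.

Rotation matrix formula: [[cos θ, -sin θ], [sin θ, cos θ]]
A clockwise rotation by 939° is equivalent to a counterclockwise rotation by -939°.
For θ = -939°:
cos(-939°) = -0.7771
sin(-939°) = 0.6293
Result: [[-0.7771, -0.6293], [0.6293, -0.7771]]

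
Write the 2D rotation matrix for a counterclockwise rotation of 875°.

Rotation matrix formula: [[cos θ, -sin θ], [sin θ, cos θ]]
For θ = 875°:
cos(875°) = -0.9063
sin(875°) = 0.4226
Result: [[-0.9063, -0.4226], [0.4226, -0.9063]]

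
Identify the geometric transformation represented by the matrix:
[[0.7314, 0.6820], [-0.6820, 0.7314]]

This matrix represents: rotation by 317° counterclockwise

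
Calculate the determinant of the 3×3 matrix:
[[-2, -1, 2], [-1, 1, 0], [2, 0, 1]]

Expansion along first row:
det = -2·det([[1,0],[0,1]]) - -1·det([[-1,0],[2,1]]) + 2·det([[-1,1],[2,0]])
    = -2·(1·1 - 0·0) - -1·(-1·1 - 0·2) + 2·(-1·0 - 1·2)
    = -2·1 - -1·-1 + 2·-2
    = -2 + -1 + -4 = -7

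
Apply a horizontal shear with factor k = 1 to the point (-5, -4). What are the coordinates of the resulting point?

Shear matrix for horizontal shear with factor k = 1:
[[1, 1], [0, 1]]
Result: (-5, -4) → (-9, -4)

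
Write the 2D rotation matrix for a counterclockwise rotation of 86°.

Rotation matrix formula: [[cos θ, -sin θ], [sin θ, cos θ]]
For θ = 86°:
cos(86°) = 0.0698
sin(86°) = 0.9976
Result: [[0.0698, -0.9976], [0.9976, 0.0698]]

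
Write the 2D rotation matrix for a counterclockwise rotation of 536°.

Rotation matrix formula: [[cos θ, -sin θ], [sin θ, cos θ]]
For θ = 536°:
cos(536°) = -0.9976
sin(536°) = 0.0698
Result: [[-0.9976, -0.0698], [0.0698, -0.9976]]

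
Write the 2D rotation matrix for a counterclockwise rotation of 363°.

Rotation matrix formula: [[cos θ, -sin θ], [sin θ, cos θ]]
For θ = 363°:
cos(363°) = 0.9986
sin(363°) = 0.0523
Result: [[0.9986, -0.0523], [0.0523, 0.9986]]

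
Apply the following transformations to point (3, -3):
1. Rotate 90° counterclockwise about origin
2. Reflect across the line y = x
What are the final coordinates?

Step 1: Rotate 90° → (3, 3)
Step 2: Reflect across line y = x → (3, 3)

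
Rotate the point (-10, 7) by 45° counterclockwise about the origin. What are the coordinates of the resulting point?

Rotation matrix for 45°: [[cos 45°, -sin 45°], [sin 45°, cos 45°]] ≈ [[0.707107, -0.707107], [0.707107, 0.707107]]
[[0.707107, -0.707107], [0.707107, 0.707107]] × [-10, 7]ᵀ ≈ [-12.0208, -2.1213]ᵀ
Result: (-12.0208, -2.1213)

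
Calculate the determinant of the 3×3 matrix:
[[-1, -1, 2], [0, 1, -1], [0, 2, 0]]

Expansion along first row:
det = -1·det([[1,-1],[2,0]]) - -1·det([[0,-1],[0,0]]) + 2·det([[0,1],[0,2]])
    = -1·(1·0 - -1·2) - -1·(0·0 - -1·0) + 2·(0·2 - 1·0)
    = -1·2 - -1·0 + 2·0
    = -2 + 0 + 0 = -2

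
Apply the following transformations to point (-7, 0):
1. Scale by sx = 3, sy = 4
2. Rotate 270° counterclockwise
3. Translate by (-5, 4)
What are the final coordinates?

Step 1: Scale → (-21, 0)
Step 2: Rotate 270° → (0, 21)
Step 3: Translate → (-5, 25)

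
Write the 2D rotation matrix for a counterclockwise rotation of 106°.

Rotation matrix formula: [[cos θ, -sin θ], [sin θ, cos θ]]
For θ = 106°:
cos(106°) = -0.2756
sin(106°) = 0.9613
Result: [[-0.2756, -0.9613], [0.9613, -0.2756]]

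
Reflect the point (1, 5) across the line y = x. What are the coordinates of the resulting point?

Reflection across line y = x: (1, 5) → (5, 1)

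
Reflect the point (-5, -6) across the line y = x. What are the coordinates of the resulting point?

Reflection across line y = x: (-5, -6) → (-6, -5)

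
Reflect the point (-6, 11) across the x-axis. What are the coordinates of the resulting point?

Reflection across x-axis: (-6, 11) → (-6, -11)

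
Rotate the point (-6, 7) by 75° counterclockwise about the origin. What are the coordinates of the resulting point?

Rotation matrix for 75°: [[cos 75°, -sin 75°], [sin 75°, cos 75°]] ≈ [[0.258819, -0.965926], [0.965926, 0.258819]]
[[0.258819, -0.965926], [0.965926, 0.258819]] × [-6, 7]ᵀ ≈ [-8.3144, -3.9838]ᵀ
Result: (-8.3144, -3.9838)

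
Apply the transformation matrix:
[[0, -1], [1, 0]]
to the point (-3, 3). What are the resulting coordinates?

Matrix multiplication:
[[0, -1], [1, 0]] × [-3, 3]ᵀ
= [(0)(-3) + (-1)(3), (1)(-3) + (0)(3)]ᵀ
= [-3, -3]ᵀ
Result: (-3, -3)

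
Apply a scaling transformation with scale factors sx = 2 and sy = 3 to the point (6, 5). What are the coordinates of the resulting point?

Scaling matrix:
[[2, 0], [0, 3]]
Result: (6 × 2, 5 × 3) = (12, 15)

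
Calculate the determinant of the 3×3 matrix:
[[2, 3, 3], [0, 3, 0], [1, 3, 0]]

Expansion along first row:
det = 2·det([[3,0],[3,0]]) - 3·det([[0,0],[1,0]]) + 3·det([[0,3],[1,3]])
    = 2·(3·0 - 0·3) - 3·(0·0 - 0·1) + 3·(0·3 - 3·1)
    = 2·0 - 3·0 + 3·-3
    = 0 + 0 + -9 = -9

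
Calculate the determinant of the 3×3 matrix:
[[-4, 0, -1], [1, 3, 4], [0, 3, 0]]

Expansion along first row:
det = -4·det([[3,4],[3,0]]) - 0·det([[1,4],[0,0]]) + -1·det([[1,3],[0,3]])
    = -4·(3·0 - 4·3) - 0·(1·0 - 4·0) + -1·(1·3 - 3·0)
    = -4·-12 - 0·0 + -1·3
    = 48 + 0 + -3 = 45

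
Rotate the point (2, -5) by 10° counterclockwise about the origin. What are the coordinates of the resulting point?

Rotation matrix for 10°: [[cos 10°, -sin 10°], [sin 10°, cos 10°]] ≈ [[0.984808, -0.173648], [0.173648, 0.984808]]
[[0.984808, -0.173648], [0.173648, 0.984808]] × [2, -5]ᵀ ≈ [2.8379, -4.5767]ᵀ
Result: (2.8379, -4.5767)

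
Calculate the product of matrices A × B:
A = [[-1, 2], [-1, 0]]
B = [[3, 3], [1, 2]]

Matrix multiplication:
C[0][0] = -1×3 + 2×1 = -1
C[0][1] = -1×3 + 2×2 = 1
C[1][0] = -1×3 + 0×1 = -3
C[1][1] = -1×3 + 0×2 = -3
Result: [[-1, 1], [-3, -3]]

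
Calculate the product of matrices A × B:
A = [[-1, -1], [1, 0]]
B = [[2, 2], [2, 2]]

Matrix multiplication:
C[0][0] = -1×2 + -1×2 = -4
C[0][1] = -1×2 + -1×2 = -4
C[1][0] = 1×2 + 0×2 = 2
C[1][1] = 1×2 + 0×2 = 2
Result: [[-4, -4], [2, 2]]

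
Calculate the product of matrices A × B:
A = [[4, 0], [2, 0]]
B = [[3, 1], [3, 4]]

Matrix multiplication:
C[0][0] = 4×3 + 0×3 = 12
C[0][1] = 4×1 + 0×4 = 4
C[1][0] = 2×3 + 0×3 = 6
C[1][1] = 2×1 + 0×4 = 2
Result: [[12, 4], [6, 2]]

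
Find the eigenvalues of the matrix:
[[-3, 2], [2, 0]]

Characteristic equation: det(A - λI) = 0
λ² - (trace)λ + (det) = 0
trace = -3 + 0 = -3, det = (-3)(0) - (2)(2) = -4
λ² - (-3)λ + (-4) = 0
λ = (-3 ± √((-3)² - 4·(-4))) / 2 = (-3 ± √25) / 2
Solving: λ = -4, 1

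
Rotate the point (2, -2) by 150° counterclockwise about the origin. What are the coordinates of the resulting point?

Rotation matrix for 150°: [[cos 150°, -sin 150°], [sin 150°, cos 150°]] ≈ [[-0.866025, -0.500000], [0.500000, -0.866025]]
[[-0.866025, -0.500000], [0.500000, -0.866025]] × [2, -2]ᵀ ≈ [-0.7321, 2.7321]ᵀ
Result: (-0.7321, 2.7321)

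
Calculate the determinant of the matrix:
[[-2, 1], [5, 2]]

For a 2×2 matrix [[a, b], [c, d]], det = ad - bc
det = (-2)(2) - (1)(5) = -4 - 5 = -9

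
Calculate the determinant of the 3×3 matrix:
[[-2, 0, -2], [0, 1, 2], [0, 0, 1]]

Expansion along first row:
det = -2·det([[1,2],[0,1]]) - 0·det([[0,2],[0,1]]) + -2·det([[0,1],[0,0]])
    = -2·(1·1 - 2·0) - 0·(0·1 - 2·0) + -2·(0·0 - 1·0)
    = -2·1 - 0·0 + -2·0
    = -2 + 0 + 0 = -2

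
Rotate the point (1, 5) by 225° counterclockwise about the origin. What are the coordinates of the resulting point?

Rotation matrix for 225°: [[cos 225°, -sin 225°], [sin 225°, cos 225°]] ≈ [[-0.707107, 0.707107], [-0.707107, -0.707107]]
[[-0.707107, 0.707107], [-0.707107, -0.707107]] × [1, 5]ᵀ ≈ [2.8284, -4.2426]ᵀ
Result: (2.8284, -4.2426)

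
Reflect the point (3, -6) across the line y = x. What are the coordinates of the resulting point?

Reflection across line y = x: (3, -6) → (-6, 3)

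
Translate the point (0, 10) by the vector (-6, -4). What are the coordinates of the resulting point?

Translation by (-6, -4) (homogeneous matrix [[1, 0, -6], [0, 1, -4], [0, 0, 1]]):
x' = 0 + -6 = -6
y' = 10 + -4 = 6
Result: (-6, 6)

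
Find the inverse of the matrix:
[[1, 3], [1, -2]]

For [[a,b],[c,d]], inverse = (1/det)·[[d,-b],[-c,a]]
det = (1)(-2) - (3)(1) = -2 - 3 = -5
Inverse = (1/-5)·[[-2, -3], [-1, 1]]
= [[2/5, 3/5], [1/5, -1/5]]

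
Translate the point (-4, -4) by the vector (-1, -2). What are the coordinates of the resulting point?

Translation by (-1, -2) (homogeneous matrix [[1, 0, -1], [0, 1, -2], [0, 0, 1]]):
x' = -4 + -1 = -5
y' = -4 + -2 = -6
Result: (-5, -6)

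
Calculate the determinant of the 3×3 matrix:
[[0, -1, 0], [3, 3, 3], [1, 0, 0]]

Expansion along first row:
det = 0·det([[3,3],[0,0]]) - -1·det([[3,3],[1,0]]) + 0·det([[3,3],[1,0]])
    = 0·(3·0 - 3·0) - -1·(3·0 - 3·1) + 0·(3·0 - 3·1)
    = 0·0 - -1·-3 + 0·-3
    = 0 + -3 + 0 = -3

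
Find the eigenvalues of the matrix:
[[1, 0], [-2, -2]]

Characteristic equation: det(A - λI) = 0
λ² - (trace)λ + (det) = 0
trace = 1 + -2 = -1, det = (1)(-2) - (0)(-2) = -2
λ² - (-1)λ + (-2) = 0
λ = (-1 ± √((-1)² - 4·(-2))) / 2 = (-1 ± √9) / 2
Solving: λ = -2, 1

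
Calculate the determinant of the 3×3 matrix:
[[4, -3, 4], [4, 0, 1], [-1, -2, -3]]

Expansion along first row:
det = 4·det([[0,1],[-2,-3]]) - -3·det([[4,1],[-1,-3]]) + 4·det([[4,0],[-1,-2]])
    = 4·(0·-3 - 1·-2) - -3·(4·-3 - 1·-1) + 4·(4·-2 - 0·-1)
    = 4·2 - -3·-11 + 4·-8
    = 8 + -33 + -32 = -57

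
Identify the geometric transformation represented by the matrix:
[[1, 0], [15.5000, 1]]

This matrix represents: vertical shear with factor 15.5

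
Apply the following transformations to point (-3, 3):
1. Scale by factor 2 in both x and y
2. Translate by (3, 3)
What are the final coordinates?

Step 1: Scale (-3, 3) by 2 → (-6, 6)
Step 2: Translate by (3, 3) → (-3, 9)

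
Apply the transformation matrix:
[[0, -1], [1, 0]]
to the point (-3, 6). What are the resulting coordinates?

Matrix multiplication:
[[0, -1], [1, 0]] × [-3, 6]ᵀ
= [(0)(-3) + (-1)(6), (1)(-3) + (0)(6)]ᵀ
= [-6, -3]ᵀ
Result: (-6, -3)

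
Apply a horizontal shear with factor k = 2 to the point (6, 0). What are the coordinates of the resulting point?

Shear matrix for horizontal shear with factor k = 2:
[[1, 2], [0, 1]]
Result: (6, 0) → (6, 0)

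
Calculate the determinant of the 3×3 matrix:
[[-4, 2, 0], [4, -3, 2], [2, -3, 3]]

Expansion along first row:
det = -4·det([[-3,2],[-3,3]]) - 2·det([[4,2],[2,3]]) + 0·det([[4,-3],[2,-3]])
    = -4·(-3·3 - 2·-3) - 2·(4·3 - 2·2) + 0·(4·-3 - -3·2)
    = -4·-3 - 2·8 + 0·-6
    = 12 + -16 + 0 = -4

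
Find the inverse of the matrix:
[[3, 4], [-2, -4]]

For [[a,b],[c,d]], inverse = (1/det)·[[d,-b],[-c,a]]
det = (3)(-4) - (4)(-2) = -12 - -8 = -4
Inverse = (1/-4)·[[-4, -4], [2, 3]]
= [[1, 1], [-1/2, -3/4]]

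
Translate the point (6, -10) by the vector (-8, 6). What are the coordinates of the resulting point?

Translation by (-8, 6) (homogeneous matrix [[1, 0, -8], [0, 1, 6], [0, 0, 1]]):
x' = 6 + -8 = -2
y' = -10 + 6 = -4
Result: (-2, -4)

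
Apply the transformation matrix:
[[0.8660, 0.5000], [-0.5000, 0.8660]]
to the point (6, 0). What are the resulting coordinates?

Matrix multiplication:
[[0.8660, 0.5000], [-0.5000, 0.8660]] × [6, 0]ᵀ
= [(0.8660)(6) + (0.5000)(0), (-0.5000)(6) + (0.8660)(0)]ᵀ
= [5.1960, -3]ᵀ
Result: (5.1960, -3)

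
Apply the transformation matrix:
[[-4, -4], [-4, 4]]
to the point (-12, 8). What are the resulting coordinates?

Matrix multiplication:
[[-4, -4], [-4, 4]] × [-12, 8]ᵀ
= [(-4)(-12) + (-4)(8), (-4)(-12) + (4)(8)]ᵀ
= [16, 80]ᵀ
Result: (16, 80)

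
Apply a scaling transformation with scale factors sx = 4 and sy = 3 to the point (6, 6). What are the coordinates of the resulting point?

Scaling matrix:
[[4, 0], [0, 3]]
Result: (6 × 4, 6 × 3) = (24, 18)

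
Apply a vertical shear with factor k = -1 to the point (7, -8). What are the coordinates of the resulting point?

Shear matrix for vertical shear with factor k = -1:
[[1, 0], [-1, 1]]
Result: (7, -8) → (7, -15)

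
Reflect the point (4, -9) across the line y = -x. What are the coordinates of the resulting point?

Reflection across line y = -x: (4, -9) → (9, -4)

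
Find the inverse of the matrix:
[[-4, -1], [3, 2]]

For [[a,b],[c,d]], inverse = (1/det)·[[d,-b],[-c,a]]
det = (-4)(2) - (-1)(3) = -8 - -3 = -5
Inverse = (1/-5)·[[2, 1], [-3, -4]]
= [[-2/5, -1/5], [3/5, 4/5]]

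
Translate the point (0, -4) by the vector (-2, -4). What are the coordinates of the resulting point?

Translation by (-2, -4) (homogeneous matrix [[1, 0, -2], [0, 1, -4], [0, 0, 1]]):
x' = 0 + -2 = -2
y' = -4 + -4 = -8
Result: (-2, -8)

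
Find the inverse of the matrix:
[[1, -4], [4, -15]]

For [[a,b],[c,d]], inverse = (1/det)·[[d,-b],[-c,a]]
det = (1)(-15) - (-4)(4) = -15 - -16 = 1
Inverse = [[-15, 4], [-4, 1]]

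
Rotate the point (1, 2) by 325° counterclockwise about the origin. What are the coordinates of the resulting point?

Rotation matrix for 325°: [[cos 325°, -sin 325°], [sin 325°, cos 325°]] ≈ [[0.819152, 0.573576], [-0.573576, 0.819152]]
[[0.819152, 0.573576], [-0.573576, 0.819152]] × [1, 2]ᵀ ≈ [1.9663, 1.0647]ᵀ
Result: (1.9663, 1.0647)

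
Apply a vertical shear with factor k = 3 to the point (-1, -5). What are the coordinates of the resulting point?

Shear matrix for vertical shear with factor k = 3:
[[1, 0], [3, 1]]
Result: (-1, -5) → (-1, -8)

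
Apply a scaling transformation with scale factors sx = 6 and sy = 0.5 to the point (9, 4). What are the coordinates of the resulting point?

Scaling matrix:
[[6, 0], [0, 0.50]]
Result: (9 × 6, 4 × 0.5) = (54, 2)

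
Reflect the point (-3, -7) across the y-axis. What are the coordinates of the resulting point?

Reflection across y-axis: (-3, -7) → (3, -7)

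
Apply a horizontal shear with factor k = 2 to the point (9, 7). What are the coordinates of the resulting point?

Shear matrix for horizontal shear with factor k = 2:
[[1, 2], [0, 1]]
Result: (9, 7) → (23, 7)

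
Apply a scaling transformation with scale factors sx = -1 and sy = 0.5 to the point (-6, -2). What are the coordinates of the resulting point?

Scaling matrix:
[[-1, 0], [0, 0.50]]
Result: (-6 × -1, -2 × 0.5) = (6, -1)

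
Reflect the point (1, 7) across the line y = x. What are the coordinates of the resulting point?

Reflection across line y = x: (1, 7) → (7, 1)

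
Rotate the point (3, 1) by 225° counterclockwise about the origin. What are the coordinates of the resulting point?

Rotation matrix for 225°: [[cos 225°, -sin 225°], [sin 225°, cos 225°]] ≈ [[-0.707107, 0.707107], [-0.707107, -0.707107]]
[[-0.707107, 0.707107], [-0.707107, -0.707107]] × [3, 1]ᵀ ≈ [-1.4142, -2.8284]ᵀ
Result: (-1.4142, -2.8284)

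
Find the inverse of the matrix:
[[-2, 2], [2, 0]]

For [[a,b],[c,d]], inverse = (1/det)·[[d,-b],[-c,a]]
det = (-2)(0) - (2)(2) = 0 - 4 = -4
Inverse = (1/-4)·[[0, -2], [-2, -2]]
= [[0, 1/2], [1/2, 1/2]]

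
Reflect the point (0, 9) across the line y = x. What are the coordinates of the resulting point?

Reflection across line y = x: (0, 9) → (9, 0)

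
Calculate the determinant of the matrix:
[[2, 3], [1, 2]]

For a 2×2 matrix [[a, b], [c, d]], det = ad - bc
det = (2)(2) - (3)(1) = 4 - 3 = 1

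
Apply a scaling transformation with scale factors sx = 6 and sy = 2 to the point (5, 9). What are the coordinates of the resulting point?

Scaling matrix:
[[6, 0], [0, 2]]
Result: (5 × 6, 9 × 2) = (30, 18)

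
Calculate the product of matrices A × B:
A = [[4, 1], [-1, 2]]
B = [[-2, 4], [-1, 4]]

Matrix multiplication:
C[0][0] = 4×-2 + 1×-1 = -9
C[0][1] = 4×4 + 1×4 = 20
C[1][0] = -1×-2 + 2×-1 = 0
C[1][1] = -1×4 + 2×4 = 4
Result: [[-9, 20], [0, 4]]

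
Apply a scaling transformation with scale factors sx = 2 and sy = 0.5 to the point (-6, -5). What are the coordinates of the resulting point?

Scaling matrix:
[[2, 0], [0, 0.50]]
Result: (-6 × 2, -5 × 0.5) = (-12, -2.5)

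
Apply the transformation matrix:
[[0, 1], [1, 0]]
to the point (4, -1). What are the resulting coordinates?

Matrix multiplication:
[[0, 1], [1, 0]] × [4, -1]ᵀ
= [(0)(4) + (1)(-1), (1)(4) + (0)(-1)]ᵀ
= [-1, 4]ᵀ
Result: (-1, 4)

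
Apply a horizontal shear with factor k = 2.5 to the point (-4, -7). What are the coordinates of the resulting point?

Shear matrix for horizontal shear with factor k = 2.5:
[[1, 2.50], [0, 1]]
Result: (-4, -7) → (-21.5, -7)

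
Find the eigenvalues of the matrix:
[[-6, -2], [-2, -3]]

Characteristic equation: det(A - λI) = 0
λ² - (trace)λ + (det) = 0
trace = -6 + -3 = -9, det = (-6)(-3) - (-2)(-2) = 14
λ² - (-9)λ + (14) = 0
λ = (-9 ± √((-9)² - 4·(14))) / 2 = (-9 ± √25) / 2
Solving: λ = -7, -2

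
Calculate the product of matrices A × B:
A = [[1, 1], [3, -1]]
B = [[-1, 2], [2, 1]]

Matrix multiplication:
C[0][0] = 1×-1 + 1×2 = 1
C[0][1] = 1×2 + 1×1 = 3
C[1][0] = 3×-1 + -1×2 = -5
C[1][1] = 3×2 + -1×1 = 5
Result: [[1, 3], [-5, 5]]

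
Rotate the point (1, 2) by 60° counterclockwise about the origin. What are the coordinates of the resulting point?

Rotation matrix for 60°: [[cos 60°, -sin 60°], [sin 60°, cos 60°]] ≈ [[0.500000, -0.866025], [0.866025, 0.500000]]
[[0.500000, -0.866025], [0.866025, 0.500000]] × [1, 2]ᵀ ≈ [-1.2321, 1.8660]ᵀ
Result: (-1.2321, 1.8660)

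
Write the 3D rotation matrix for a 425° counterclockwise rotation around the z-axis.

Rotation matrix for counterclockwise 425° around z-axis:
cos(425°) = 0.4226, sin(425°) = 0.9063
Result: [[0.4226, -0.9063, 0], [0.9063, 0.4226, 0], [0, 0, 1]]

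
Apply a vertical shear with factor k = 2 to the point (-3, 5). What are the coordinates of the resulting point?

Shear matrix for vertical shear with factor k = 2:
[[1, 0], [2, 1]]
Result: (-3, 5) → (-3, -1)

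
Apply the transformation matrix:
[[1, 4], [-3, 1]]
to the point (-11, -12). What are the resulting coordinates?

Matrix multiplication:
[[1, 4], [-3, 1]] × [-11, -12]ᵀ
= [(1)(-11) + (4)(-12), (-3)(-11) + (1)(-12)]ᵀ
= [-59, 21]ᵀ
Result: (-59, 21)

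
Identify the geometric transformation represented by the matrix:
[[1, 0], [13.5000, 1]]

This matrix represents: vertical shear with factor 13.5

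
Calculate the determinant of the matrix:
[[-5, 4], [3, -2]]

For a 2×2 matrix [[a, b], [c, d]], det = ad - bc
det = (-5)(-2) - (4)(3) = 10 - 12 = -2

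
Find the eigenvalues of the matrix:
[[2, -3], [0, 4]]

Characteristic equation: det(A - λI) = 0
λ² - (trace)λ + (det) = 0
trace = 2 + 4 = 6, det = (2)(4) - (-3)(0) = 8
λ² - (6)λ + (8) = 0
λ = (6 ± √((6)² - 4·(8))) / 2 = (6 ± √4) / 2
Solving: λ = 2, 4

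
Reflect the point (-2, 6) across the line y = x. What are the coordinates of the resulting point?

Reflection across line y = x: (-2, 6) → (6, -2)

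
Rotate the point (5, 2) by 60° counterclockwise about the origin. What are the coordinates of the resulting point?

Rotation matrix for 60°: [[cos 60°, -sin 60°], [sin 60°, cos 60°]] ≈ [[0.500000, -0.866025], [0.866025, 0.500000]]
[[0.500000, -0.866025], [0.866025, 0.500000]] × [5, 2]ᵀ ≈ [0.7679, 5.3301]ᵀ
Result: (0.7679, 5.3301)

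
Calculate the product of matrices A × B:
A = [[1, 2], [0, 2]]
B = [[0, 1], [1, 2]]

Matrix multiplication:
C[0][0] = 1×0 + 2×1 = 2
C[0][1] = 1×1 + 2×2 = 5
C[1][0] = 0×0 + 2×1 = 2
C[1][1] = 0×1 + 2×2 = 4
Result: [[2, 5], [2, 4]]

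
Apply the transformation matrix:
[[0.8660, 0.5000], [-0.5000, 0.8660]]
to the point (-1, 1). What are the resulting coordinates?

Matrix multiplication:
[[0.8660, 0.5000], [-0.5000, 0.8660]] × [-1, 1]ᵀ
= [(0.8660)(-1) + (0.5000)(1), (-0.5000)(-1) + (0.8660)(1)]ᵀ
= [-0.3660, 1.3660]ᵀ
Result: (-0.3660, 1.3660)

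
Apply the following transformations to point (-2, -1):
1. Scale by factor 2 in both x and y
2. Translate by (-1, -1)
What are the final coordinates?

Step 1: Scale (-2, -1) by 2 → (-4, -2)
Step 2: Translate by (-1, -1) → (-5, -3)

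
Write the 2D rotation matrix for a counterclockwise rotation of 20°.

Rotation matrix formula: [[cos θ, -sin θ], [sin θ, cos θ]]
For θ = 20°:
cos(20°) = 0.9397
sin(20°) = 0.3420
Result: [[0.9397, -0.3420], [0.3420, 0.9397]]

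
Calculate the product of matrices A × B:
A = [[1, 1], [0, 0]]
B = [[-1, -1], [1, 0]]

Matrix multiplication:
C[0][0] = 1×-1 + 1×1 = 0
C[0][1] = 1×-1 + 1×0 = -1
C[1][0] = 0×-1 + 0×1 = 0
C[1][1] = 0×-1 + 0×0 = 0
Result: [[0, -1], [0, 0]]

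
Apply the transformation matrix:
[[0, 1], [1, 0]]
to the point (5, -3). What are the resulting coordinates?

Matrix multiplication:
[[0, 1], [1, 0]] × [5, -3]ᵀ
= [(0)(5) + (1)(-3), (1)(5) + (0)(-3)]ᵀ
= [-3, 5]ᵀ
Result: (-3, 5)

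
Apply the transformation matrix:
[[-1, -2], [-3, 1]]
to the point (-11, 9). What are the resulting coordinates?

Matrix multiplication:
[[-1, -2], [-3, 1]] × [-11, 9]ᵀ
= [(-1)(-11) + (-2)(9), (-3)(-11) + (1)(9)]ᵀ
= [-7, 42]ᵀ
Result: (-7, 42)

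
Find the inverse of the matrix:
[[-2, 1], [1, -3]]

For [[a,b],[c,d]], inverse = (1/det)·[[d,-b],[-c,a]]
det = (-2)(-3) - (1)(1) = 6 - 1 = 5
Inverse = (1/5)·[[-3, -1], [-1, -2]]
= [[-3/5, -1/5], [-1/5, -2/5]]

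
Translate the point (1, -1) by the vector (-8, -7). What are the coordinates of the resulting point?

Translation by (-8, -7) (homogeneous matrix [[1, 0, -8], [0, 1, -7], [0, 0, 1]]):
x' = 1 + -8 = -7
y' = -1 + -7 = -8
Result: (-7, -8)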